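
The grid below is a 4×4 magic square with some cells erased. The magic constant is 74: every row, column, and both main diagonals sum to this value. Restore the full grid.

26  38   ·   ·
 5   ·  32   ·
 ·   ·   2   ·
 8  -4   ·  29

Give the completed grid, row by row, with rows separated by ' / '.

The remaining cell in row 4 is (4,3) = 74 − 33 = 41.
From column 1, 74 − (26 + 5 + 8) gives (3,1) = 35.
From column 3, 74 − (32 + 2 + 41) gives (1,3) = -1.
The remaining cell in main diagonal is (2,2) = 74 − 57 = 17.
Row 1: 26 + 38 + (-1) + ? = 74, so (1,4) = 11.
Row 2 needs 74; the known cells sum to 54, so (2,4) = 20.
Column 2: 38 + 17 + (-4) + ? = 74, so (3,2) = 23.
Column 4 needs 74; the known cells sum to 60, so (3,4) = 14.

26 38 -1 11 / 5 17 32 20 / 35 23 2 14 / 8 -4 41 29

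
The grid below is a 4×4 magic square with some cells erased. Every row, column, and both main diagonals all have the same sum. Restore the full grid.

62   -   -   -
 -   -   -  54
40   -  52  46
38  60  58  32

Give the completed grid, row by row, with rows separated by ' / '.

62 36 34 56 / 48 42 44 54 / 40 50 52 46 / 38 60 58 32

Row 4 is already complete: 38 + 60 + 58 + 32 = 188, so that is the magic constant.
From row 3, 188 − (40 + 52 + 46) gives (3,2) = 50.
The remaining cell in column 1 is (2,1) = 188 − 140 = 48.
Column 4: 54 + 46 + 32 + ? = 188, so (1,4) = 56.
Main diagonal needs 188; the known cells sum to 146, so (2,2) = 42.
The remaining cell in anti-diagonal is (2,3) = 188 − 144 = 44.
Column 2 needs 188; the known cells sum to 152, so (1,2) = 36.
The remaining cell in column 3 is (1,3) = 188 − 154 = 34.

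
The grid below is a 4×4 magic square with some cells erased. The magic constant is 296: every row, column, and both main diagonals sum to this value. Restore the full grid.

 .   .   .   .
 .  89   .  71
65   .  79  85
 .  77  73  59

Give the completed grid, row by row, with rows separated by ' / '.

69 63 83 81 / 75 89 61 71 / 65 67 79 85 / 87 77 73 59

From row 3, 296 − (65 + 79 + 85) gives (3,2) = 67.
Using row 4: 77 + 73 + 59 + ? → (4,1) = 296 − 209 = 87.
Column 2: 89 + 67 + 77 + ? = 296, so (1,2) = 63.
Column 4: 71 + 85 + 59 + ? = 296, so (1,4) = 81.
Main diagonal needs 296; the known cells sum to 227, so (1,1) = 69.
The remaining cell in anti-diagonal is (2,3) = 296 − 235 = 61.
The remaining cell in row 1 is (1,3) = 296 − 213 = 83.
Row 2 must total 296; the given cells sum to 221, so (2,1) = 75.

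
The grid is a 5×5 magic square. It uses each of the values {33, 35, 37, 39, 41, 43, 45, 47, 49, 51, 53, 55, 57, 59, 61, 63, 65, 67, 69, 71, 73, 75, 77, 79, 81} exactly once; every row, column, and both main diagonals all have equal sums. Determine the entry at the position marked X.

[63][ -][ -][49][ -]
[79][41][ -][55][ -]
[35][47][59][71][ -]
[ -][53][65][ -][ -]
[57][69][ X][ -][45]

81

The 25 entries sum to 1425, so each line sums to 1425/5 = 285.
The remaining cell in row 3 is (3,5) = 285 − 212 = 73.
Column 1 must total 285; the given cells sum to 234, so (4,1) = 51.
Column 2 must total 285; the given cells sum to 210, so (1,2) = 75.
Main diagonal needs 285; the known cells sum to 208, so (4,4) = 77.
Anti-diagonal needs 285; the known cells sum to 224, so (1,5) = 61.
Using row 1: 63 + 75 + 49 + 61 + ? → (1,3) = 285 − 248 = 37.
From row 4, 285 − (51 + 53 + 65 + 77) gives (4,5) = 39.
Using column 4: 49 + 55 + 71 + 77 + ? → (5,4) = 285 − 252 = 33.
The remaining cell in column 5 is (2,5) = 285 − 218 = 67.
Using row 2: 79 + 41 + 55 + 67 + ? → (2,3) = 285 − 242 = 43.
From row 5, 285 − (57 + 69 + 33 + 45) gives (5,3) = 81.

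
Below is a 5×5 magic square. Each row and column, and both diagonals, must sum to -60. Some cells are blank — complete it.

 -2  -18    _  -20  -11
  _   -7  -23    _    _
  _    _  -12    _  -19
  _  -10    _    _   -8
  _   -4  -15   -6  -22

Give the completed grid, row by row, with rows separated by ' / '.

Using row 1: -2 + (-18) + (-20) + (-11) + ? → (1,3) = -60 − (-51) = -9.
The remaining cell in row 5 is (5,1) = -60 − (-47) = -13.
Using column 2: -18 + (-7) + (-10) + (-4) + ? → (3,2) = -60 − (-39) = -21.
Using column 3: -9 + (-23) + (-12) + (-15) + ? → (4,3) = -60 − (-59) = -1.
From column 5, -60 − (-11 + (-19) + (-8) + (-22)) gives (2,5) = 0.
Using main diagonal: -2 + (-7) + (-12) + (-22) + ? → (4,4) = -60 − (-43) = -17.
The remaining cell in anti-diagonal is (2,4) = -60 − (-46) = -14.
Row 2 must total -60; the given cells sum to -44, so (2,1) = -16.
The remaining cell in row 4 is (4,1) = -60 − (-36) = -24.
From column 1, -60 − (-2 + (-16) + (-24) + (-13)) gives (3,1) = -5.
Column 4 needs -60; the known cells sum to -57, so (3,4) = -3.

-2 -18 -9 -20 -11 / -16 -7 -23 -14 0 / -5 -21 -12 -3 -19 / -24 -10 -1 -17 -8 / -13 -4 -15 -6 -22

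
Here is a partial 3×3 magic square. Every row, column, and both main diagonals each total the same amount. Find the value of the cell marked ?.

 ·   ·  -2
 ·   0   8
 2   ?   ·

Anti-diagonal is complete and sums to 0; that is the magic constant.
Row 2 must total 0; the given cells sum to 8, so (2,1) = -8.
From column 1, 0 − (-8 + 2) gives (1,1) = 6.
From column 3, 0 − (-2 + 8) gives (3,3) = -6.
Using row 1: 6 + (-2) + ? → (1,2) = 0 − 4 = -4.
Row 3: 2 + (-6) + ? = 0, so (3,2) = 4.

4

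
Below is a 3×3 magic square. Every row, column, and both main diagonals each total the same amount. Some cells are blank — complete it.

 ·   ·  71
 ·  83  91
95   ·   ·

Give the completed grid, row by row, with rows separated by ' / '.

79 99 71 / 75 83 91 / 95 67 87

Anti-diagonal is already complete: 71 + 83 + 95 = 249, so that is the magic constant.
The remaining cell in row 2 is (2,1) = 249 − 174 = 75.
Using column 1: 75 + 95 + ? → (1,1) = 249 − 170 = 79.
From column 3, 249 − (71 + 91) gives (3,3) = 87.
The remaining cell in row 1 is (1,2) = 249 − 150 = 99.
Row 3: 95 + 87 + ? = 249, so (3,2) = 67.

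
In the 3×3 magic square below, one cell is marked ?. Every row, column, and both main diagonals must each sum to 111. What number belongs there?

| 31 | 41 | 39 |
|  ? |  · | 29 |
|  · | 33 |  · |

45

Column 2 must total 111; the given cells sum to 74, so (2,2) = 37.
From column 3, 111 − (39 + 29) gives (3,3) = 43.
Anti-diagonal must total 111; the given cells sum to 76, so (3,1) = 35.
Row 2: 37 + 29 + ? = 111, so (2,1) = 45.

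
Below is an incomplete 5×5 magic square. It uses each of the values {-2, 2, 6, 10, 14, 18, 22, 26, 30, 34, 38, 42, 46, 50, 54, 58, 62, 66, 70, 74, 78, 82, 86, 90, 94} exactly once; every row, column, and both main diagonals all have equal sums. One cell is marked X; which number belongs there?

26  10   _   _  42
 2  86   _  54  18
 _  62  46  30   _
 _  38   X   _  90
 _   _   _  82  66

22

The 25 entries sum to 1150, so each line sums to 1150/5 = 230.
Row 2 needs 230; the known cells sum to 160, so (2,3) = 70.
Column 2: 10 + 86 + 62 + 38 + ? = 230, so (5,2) = 34.
Column 5 needs 230; the known cells sum to 216, so (3,5) = 14.
Main diagonal needs 230; the known cells sum to 224, so (4,4) = 6.
Using anti-diagonal: 42 + 54 + 46 + 38 + ? → (5,1) = 230 − 180 = 50.
Using row 3: 62 + 46 + 30 + 14 + ? → (3,1) = 230 − 152 = 78.
The remaining cell in row 5 is (5,3) = 230 − 232 = -2.
From column 1, 230 − (26 + 2 + 78 + 50) gives (4,1) = 74.
Column 4 must total 230; the given cells sum to 172, so (1,4) = 58.
From row 1, 230 − (26 + 10 + 58 + 42) gives (1,3) = 94.
The remaining cell in row 4 is (4,3) = 230 − 208 = 22.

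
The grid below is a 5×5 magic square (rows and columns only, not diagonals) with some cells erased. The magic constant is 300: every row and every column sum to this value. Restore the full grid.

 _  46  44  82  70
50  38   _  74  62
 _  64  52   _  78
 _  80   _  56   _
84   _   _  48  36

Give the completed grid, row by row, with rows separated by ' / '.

The remaining cell in row 1 is (1,1) = 300 − 242 = 58.
Row 2 needs 300; the known cells sum to 224, so (2,3) = 76.
The remaining cell in column 2 is (5,2) = 300 − 228 = 72.
Using column 4: 82 + 74 + 56 + 48 + ? → (3,4) = 300 − 260 = 40.
Column 5: 70 + 62 + 78 + 36 + ? = 300, so (4,5) = 54.
Row 3 needs 300; the known cells sum to 234, so (3,1) = 66.
Row 5 needs 300; the known cells sum to 240, so (5,3) = 60.
The remaining cell in column 1 is (4,1) = 300 − 258 = 42.
Column 3 needs 300; the known cells sum to 232, so (4,3) = 68.

58 46 44 82 70 / 50 38 76 74 62 / 66 64 52 40 78 / 42 80 68 56 54 / 84 72 60 48 36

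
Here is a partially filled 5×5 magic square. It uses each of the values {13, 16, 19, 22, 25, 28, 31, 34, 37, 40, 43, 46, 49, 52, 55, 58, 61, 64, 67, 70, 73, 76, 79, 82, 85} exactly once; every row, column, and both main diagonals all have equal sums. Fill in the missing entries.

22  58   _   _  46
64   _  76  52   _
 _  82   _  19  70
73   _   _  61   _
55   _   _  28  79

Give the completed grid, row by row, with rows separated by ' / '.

22 58 34 85 46 / 64 40 76 52 13 / 31 82 43 19 70 / 73 49 25 61 37 / 55 16 67 28 79

The 25 entries sum to 1225, so each line sums to 1225/5 = 245.
Using column 1: 22 + 64 + 73 + 55 + ? → (3,1) = 245 − 214 = 31.
Column 4 needs 245; the known cells sum to 160, so (1,4) = 85.
The remaining cell in row 1 is (1,3) = 245 − 211 = 34.
Row 3: 31 + 82 + 19 + 70 + ? = 245, so (3,3) = 43.
The remaining cell in main diagonal is (2,2) = 245 − 205 = 40.
Anti-diagonal: 46 + 52 + 43 + 55 + ? = 245, so (4,2) = 49.
Row 2 needs 245; the known cells sum to 232, so (2,5) = 13.
Column 2 must total 245; the given cells sum to 229, so (5,2) = 16.
The remaining cell in column 5 is (4,5) = 245 − 208 = 37.
Using row 4: 73 + 49 + 61 + 37 + ? → (4,3) = 245 − 220 = 25.
Row 5: 55 + 16 + 28 + 79 + ? = 245, so (5,3) = 67.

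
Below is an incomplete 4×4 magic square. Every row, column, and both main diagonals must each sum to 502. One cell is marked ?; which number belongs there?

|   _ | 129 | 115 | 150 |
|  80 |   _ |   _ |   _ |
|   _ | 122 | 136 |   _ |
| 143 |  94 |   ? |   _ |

The remaining cell in row 1 is (1,1) = 502 − 394 = 108.
Column 1: 108 + 80 + 143 + ? = 502, so (3,1) = 171.
Column 2 needs 502; the known cells sum to 345, so (2,2) = 157.
Main diagonal must total 502; the given cells sum to 401, so (4,4) = 101.
Anti-diagonal must total 502; the given cells sum to 415, so (2,3) = 87.
Row 2: 80 + 157 + 87 + ? = 502, so (2,4) = 178.
From row 3, 502 − (171 + 122 + 136) gives (3,4) = 73.
Row 4 must total 502; the given cells sum to 338, so (4,3) = 164.

164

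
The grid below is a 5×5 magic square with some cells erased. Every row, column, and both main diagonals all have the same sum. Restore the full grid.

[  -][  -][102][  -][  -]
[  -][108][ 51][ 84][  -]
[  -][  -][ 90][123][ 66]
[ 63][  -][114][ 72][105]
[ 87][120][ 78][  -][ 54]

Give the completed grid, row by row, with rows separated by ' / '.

Column 3 is already complete: 102 + 51 + 90 + 114 + 78 = 435, so that is the magic constant.
Row 4 needs 435; the known cells sum to 354, so (4,2) = 81.
Row 5 must total 435; the given cells sum to 339, so (5,4) = 96.
From column 4, 435 − (84 + 123 + 72 + 96) gives (1,4) = 60.
Main diagonal: 108 + 90 + 72 + 54 + ? = 435, so (1,1) = 111.
The remaining cell in anti-diagonal is (1,5) = 435 − 342 = 93.
The remaining cell in row 1 is (1,2) = 435 − 366 = 69.
Using column 2: 69 + 108 + 81 + 120 + ? → (3,2) = 435 − 378 = 57.
Using column 5: 93 + 66 + 105 + 54 + ? → (2,5) = 435 − 318 = 117.
The remaining cell in row 2 is (2,1) = 435 − 360 = 75.
Row 3: 57 + 90 + 123 + 66 + ? = 435, so (3,1) = 99.

111 69 102 60 93 / 75 108 51 84 117 / 99 57 90 123 66 / 63 81 114 72 105 / 87 120 78 96 54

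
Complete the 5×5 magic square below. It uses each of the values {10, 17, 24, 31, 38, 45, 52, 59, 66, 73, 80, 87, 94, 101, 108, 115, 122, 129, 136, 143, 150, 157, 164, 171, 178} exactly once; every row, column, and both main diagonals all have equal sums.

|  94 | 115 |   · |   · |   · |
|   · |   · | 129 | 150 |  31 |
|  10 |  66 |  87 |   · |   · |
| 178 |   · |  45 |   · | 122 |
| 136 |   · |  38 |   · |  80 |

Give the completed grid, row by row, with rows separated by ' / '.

94 115 171 17 73 / 52 108 129 150 31 / 10 66 87 143 164 / 178 24 45 101 122 / 136 157 38 59 80

The 25 entries sum to 2350, so each line sums to 2350/5 = 470.
The remaining cell in column 1 is (2,1) = 470 − 418 = 52.
Column 3: 129 + 87 + 45 + 38 + ? = 470, so (1,3) = 171.
Row 2 needs 470; the known cells sum to 362, so (2,2) = 108.
Using main diagonal: 94 + 108 + 87 + 80 + ? → (4,4) = 470 − 369 = 101.
Row 4: 178 + 45 + 101 + 122 + ? = 470, so (4,2) = 24.
From column 2, 470 − (115 + 108 + 66 + 24) gives (5,2) = 157.
From anti-diagonal, 470 − (150 + 87 + 24 + 136) gives (1,5) = 73.
Row 1: 94 + 115 + 171 + 73 + ? = 470, so (1,4) = 17.
Using row 5: 136 + 157 + 38 + 80 + ? → (5,4) = 470 − 411 = 59.
Using column 4: 17 + 150 + 101 + 59 + ? → (3,4) = 470 − 327 = 143.
From column 5, 470 − (73 + 31 + 122 + 80) gives (3,5) = 164.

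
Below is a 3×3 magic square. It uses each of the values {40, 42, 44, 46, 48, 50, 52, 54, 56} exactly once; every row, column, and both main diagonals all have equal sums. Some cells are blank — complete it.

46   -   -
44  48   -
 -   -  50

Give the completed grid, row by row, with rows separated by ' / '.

46 56 42 / 44 48 52 / 54 40 50

The 9 entries sum to 432, so each line sums to 432/3 = 144.
Using row 2: 44 + 48 + ? → (2,3) = 144 − 92 = 52.
Using column 1: 46 + 44 + ? → (3,1) = 144 − 90 = 54.
From column 3, 144 − (52 + 50) gives (1,3) = 42.
Using row 1: 46 + 42 + ? → (1,2) = 144 − 88 = 56.
Using row 3: 54 + 50 + ? → (3,2) = 144 − 104 = 40.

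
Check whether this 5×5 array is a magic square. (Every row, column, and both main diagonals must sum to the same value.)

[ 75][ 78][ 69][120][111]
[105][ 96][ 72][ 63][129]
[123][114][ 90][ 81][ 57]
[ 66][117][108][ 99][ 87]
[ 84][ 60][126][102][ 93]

Row 1: 75 + 78 + 69 + 120 + 111 = 453.
Row 2: 105 + 96 + 72 + 63 + 129 = 465.
Row 3: 123 + 114 + 90 + 81 + 57 = 465.
Row 4: 66 + 117 + 108 + 99 + 87 = 477.
Row 5: 84 + 60 + 126 + 102 + 93 = 465.
Column 1: 75 + 105 + 123 + 66 + 84 = 453.
Column 2: 78 + 96 + 114 + 117 + 60 = 465.
Column 3: 69 + 72 + 90 + 108 + 126 = 465.
Column 4: 120 + 63 + 81 + 99 + 102 = 465.
Column 5: 111 + 129 + 57 + 87 + 93 = 477.
Main diagonal: 75 + 96 + 90 + 99 + 93 = 453.
Anti-diagonal: 111 + 63 + 90 + 117 + 84 = 465.

No — row 3 sums to 465 but column 5 sums to 477.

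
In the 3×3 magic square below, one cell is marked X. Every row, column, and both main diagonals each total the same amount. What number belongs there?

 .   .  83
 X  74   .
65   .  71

80

Anti-diagonal is complete and sums to 222; that is the magic constant.
Row 3 must total 222; the given cells sum to 136, so (3,2) = 86.
Using column 2: 74 + 86 + ? → (1,2) = 222 − 160 = 62.
Column 3: 83 + 71 + ? = 222, so (2,3) = 68.
Using main diagonal: 74 + 71 + ? → (1,1) = 222 − 145 = 77.
Row 2 needs 222; the known cells sum to 142, so (2,1) = 80.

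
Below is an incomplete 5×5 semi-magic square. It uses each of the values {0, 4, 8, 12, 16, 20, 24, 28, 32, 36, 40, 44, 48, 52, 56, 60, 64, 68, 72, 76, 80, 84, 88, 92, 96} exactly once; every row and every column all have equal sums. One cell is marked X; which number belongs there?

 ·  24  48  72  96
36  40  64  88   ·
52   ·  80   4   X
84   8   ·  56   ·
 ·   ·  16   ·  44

28

The 25 entries sum to 1200, so each line sums to 1200/5 = 240.
Using row 1: 24 + 48 + 72 + 96 + ? → (1,1) = 240 − 240 = 0.
The remaining cell in row 2 is (2,5) = 240 − 228 = 12.
Column 1 must total 240; the given cells sum to 172, so (5,1) = 68.
From column 3, 240 − (48 + 64 + 80 + 16) gives (4,3) = 32.
The remaining cell in column 4 is (5,4) = 240 − 220 = 20.
Row 4 must total 240; the given cells sum to 180, so (4,5) = 60.
Row 5: 68 + 16 + 20 + 44 + ? = 240, so (5,2) = 92.
Column 2 must total 240; the given cells sum to 164, so (3,2) = 76.
Column 5 must total 240; the given cells sum to 212, so (3,5) = 28.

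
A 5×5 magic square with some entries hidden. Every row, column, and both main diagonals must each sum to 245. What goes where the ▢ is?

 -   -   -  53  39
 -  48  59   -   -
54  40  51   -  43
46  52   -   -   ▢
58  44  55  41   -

Row 3 needs 245; the known cells sum to 188, so (3,4) = 57.
Row 5 must total 245; the given cells sum to 198, so (5,5) = 47.
Column 2 needs 245; the known cells sum to 184, so (1,2) = 61.
Anti-diagonal must total 245; the given cells sum to 200, so (2,4) = 45.
From column 4, 245 − (53 + 45 + 57 + 41) gives (4,4) = 49.
Using main diagonal: 48 + 51 + 49 + 47 + ? → (1,1) = 245 − 195 = 50.
Row 1: 50 + 61 + 53 + 39 + ? = 245, so (1,3) = 42.
Using column 1: 50 + 54 + 46 + 58 + ? → (2,1) = 245 − 208 = 37.
Using column 3: 42 + 59 + 51 + 55 + ? → (4,3) = 245 − 207 = 38.
Row 2 must total 245; the given cells sum to 189, so (2,5) = 56.
Using row 4: 46 + 52 + 38 + 49 + ? → (4,5) = 245 − 185 = 60.

60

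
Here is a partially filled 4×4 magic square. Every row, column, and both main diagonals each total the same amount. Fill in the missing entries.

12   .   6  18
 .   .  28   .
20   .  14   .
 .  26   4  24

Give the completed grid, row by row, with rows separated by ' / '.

Column 3 is already complete: 6 + 28 + 14 + 4 = 52, so that is the magic constant.
Row 1 must total 52; the given cells sum to 36, so (1,2) = 16.
Row 4 must total 52; the given cells sum to 54, so (4,1) = -2.
From column 1, 52 − (12 + 20 + (-2)) gives (2,1) = 22.
Main diagonal: 12 + 14 + 24 + ? = 52, so (2,2) = 2.
Anti-diagonal must total 52; the given cells sum to 44, so (3,2) = 8.
From row 2, 52 − (22 + 2 + 28) gives (2,4) = 0.
Row 3 needs 52; the known cells sum to 42, so (3,4) = 10.

12 16 6 18 / 22 2 28 0 / 20 8 14 10 / -2 26 4 24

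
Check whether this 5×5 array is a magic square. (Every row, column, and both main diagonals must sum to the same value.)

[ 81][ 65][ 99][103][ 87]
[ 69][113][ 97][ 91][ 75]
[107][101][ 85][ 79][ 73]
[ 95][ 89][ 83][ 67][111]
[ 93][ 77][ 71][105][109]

No — row 5 sums to 455 but row 2 sums to 445.

Row 1: 81 + 65 + 99 + 103 + 87 = 435.
Row 2: 69 + 113 + 97 + 91 + 75 = 445.
Row 3: 107 + 101 + 85 + 79 + 73 = 445.
Row 4: 95 + 89 + 83 + 67 + 111 = 445.
Row 5: 93 + 77 + 71 + 105 + 109 = 455.
Column 1: 81 + 69 + 107 + 95 + 93 = 445.
Column 2: 65 + 113 + 101 + 89 + 77 = 445.
Column 3: 99 + 97 + 85 + 83 + 71 = 435.
Column 4: 103 + 91 + 79 + 67 + 105 = 445.
Column 5: 87 + 75 + 73 + 111 + 109 = 455.
Main diagonal: 81 + 113 + 85 + 67 + 109 = 455.
Anti-diagonal: 87 + 91 + 85 + 89 + 93 = 445.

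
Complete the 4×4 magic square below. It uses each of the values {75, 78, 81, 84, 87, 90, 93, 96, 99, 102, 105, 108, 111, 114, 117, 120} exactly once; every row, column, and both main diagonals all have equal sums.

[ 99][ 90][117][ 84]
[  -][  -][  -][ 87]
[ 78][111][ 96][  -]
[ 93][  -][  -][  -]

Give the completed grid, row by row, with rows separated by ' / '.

The 16 entries sum to 1560, so each line sums to 1560/4 = 390.
The remaining cell in row 3 is (3,4) = 390 − 285 = 105.
Column 1 needs 390; the known cells sum to 270, so (2,1) = 120.
Column 4: 84 + 87 + 105 + ? = 390, so (4,4) = 114.
The remaining cell in main diagonal is (2,2) = 390 − 309 = 81.
Anti-diagonal must total 390; the given cells sum to 288, so (2,3) = 102.
The remaining cell in column 2 is (4,2) = 390 − 282 = 108.
Column 3 needs 390; the known cells sum to 315, so (4,3) = 75.

99 90 117 84 / 120 81 102 87 / 78 111 96 105 / 93 108 75 114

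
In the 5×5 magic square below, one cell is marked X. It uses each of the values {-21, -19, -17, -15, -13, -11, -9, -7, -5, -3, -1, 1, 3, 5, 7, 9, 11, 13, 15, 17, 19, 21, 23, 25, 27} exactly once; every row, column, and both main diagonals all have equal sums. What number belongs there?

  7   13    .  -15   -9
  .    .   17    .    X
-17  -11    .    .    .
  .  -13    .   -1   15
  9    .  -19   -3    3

-21

The 25 entries sum to 75, so each line sums to 75/5 = 15.
From row 1, 15 − (7 + 13 + (-15) + (-9)) gives (1,3) = 19.
Row 5 must total 15; the given cells sum to -10, so (5,2) = 25.
The remaining cell in column 2 is (2,2) = 15 − 14 = 1.
Using main diagonal: 7 + 1 + (-1) + 3 + ? → (3,3) = 15 − 10 = 5.
Anti-diagonal needs 15; the known cells sum to -8, so (2,4) = 23.
From column 3, 15 − (19 + 17 + 5 + (-19)) gives (4,3) = -7.
Column 4: -15 + 23 + (-1) + (-3) + ? = 15, so (3,4) = 11.
Using row 3: -17 + (-11) + 5 + 11 + ? → (3,5) = 15 − (-12) = 27.
Using row 4: -13 + (-7) + (-1) + 15 + ? → (4,1) = 15 − (-6) = 21.
Column 1 needs 15; the known cells sum to 20, so (2,1) = -5.
Using column 5: -9 + 27 + 15 + 3 + ? → (2,5) = 15 − 36 = -21.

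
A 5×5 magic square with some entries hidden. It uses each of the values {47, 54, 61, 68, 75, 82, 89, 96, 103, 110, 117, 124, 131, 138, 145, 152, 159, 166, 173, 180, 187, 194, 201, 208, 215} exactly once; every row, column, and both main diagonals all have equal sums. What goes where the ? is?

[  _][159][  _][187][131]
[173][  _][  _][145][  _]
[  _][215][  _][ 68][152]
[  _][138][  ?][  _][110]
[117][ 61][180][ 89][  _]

47

The 25 entries sum to 3275, so each line sums to 3275/5 = 655.
Row 5 must total 655; the given cells sum to 447, so (5,5) = 208.
Column 2 needs 655; the known cells sum to 573, so (2,2) = 82.
Using column 4: 187 + 145 + 68 + 89 + ? → (4,4) = 655 − 489 = 166.
Column 5 needs 655; the known cells sum to 601, so (2,5) = 54.
Anti-diagonal must total 655; the given cells sum to 531, so (3,3) = 124.
Row 2 must total 655; the given cells sum to 454, so (2,3) = 201.
Row 3 must total 655; the given cells sum to 559, so (3,1) = 96.
Main diagonal: 82 + 124 + 166 + 208 + ? = 655, so (1,1) = 75.
The remaining cell in row 1 is (1,3) = 655 − 552 = 103.
From column 1, 655 − (75 + 173 + 96 + 117) gives (4,1) = 194.
Using column 3: 103 + 201 + 124 + 180 + ? → (4,3) = 655 − 608 = 47.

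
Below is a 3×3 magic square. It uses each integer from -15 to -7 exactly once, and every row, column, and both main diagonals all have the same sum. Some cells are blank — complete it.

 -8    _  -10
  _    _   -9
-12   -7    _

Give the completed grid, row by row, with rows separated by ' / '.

The entries are -15 through -7, which sum to -99, so each line sums to -99/3 = -33.
From row 1, -33 − (-8 + (-10)) gives (1,2) = -15.
Row 3 needs -33; the known cells sum to -19, so (3,3) = -14.
Using column 1: -8 + (-12) + ? → (2,1) = -33 − (-20) = -13.
The remaining cell in column 2 is (2,2) = -33 − (-22) = -11.

-8 -15 -10 / -13 -11 -9 / -12 -7 -14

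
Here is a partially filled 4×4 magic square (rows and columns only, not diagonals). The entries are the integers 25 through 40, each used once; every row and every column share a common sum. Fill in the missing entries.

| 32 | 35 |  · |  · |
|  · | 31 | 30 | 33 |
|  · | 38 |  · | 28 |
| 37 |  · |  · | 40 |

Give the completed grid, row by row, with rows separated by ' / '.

The entries are 25 through 40, which sum to 520, so each line sums to 520/4 = 130.
Row 2: 31 + 30 + 33 + ? = 130, so (2,1) = 36.
Column 1 must total 130; the given cells sum to 105, so (3,1) = 25.
Column 2 must total 130; the given cells sum to 104, so (4,2) = 26.
Column 4 must total 130; the given cells sum to 101, so (1,4) = 29.
Row 1: 32 + 35 + 29 + ? = 130, so (1,3) = 34.
The remaining cell in row 3 is (3,3) = 130 − 91 = 39.
Row 4 needs 130; the known cells sum to 103, so (4,3) = 27.

32 35 34 29 / 36 31 30 33 / 25 38 39 28 / 37 26 27 40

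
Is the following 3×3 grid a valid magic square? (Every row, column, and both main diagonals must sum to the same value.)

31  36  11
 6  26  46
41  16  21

Yes

Row 1: 31 + 36 + 11 = 78.
Row 2: 6 + 26 + 46 = 78.
Row 3: 41 + 16 + 21 = 78.
Column 1: 31 + 6 + 41 = 78.
Column 2: 36 + 26 + 16 = 78.
Column 3: 11 + 46 + 21 = 78.
Main diagonal: 31 + 26 + 21 = 78.
Anti-diagonal: 11 + 26 + 41 = 78.
All lines sum to 78.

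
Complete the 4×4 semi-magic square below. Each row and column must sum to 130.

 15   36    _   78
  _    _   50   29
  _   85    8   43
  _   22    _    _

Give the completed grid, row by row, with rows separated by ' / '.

15 36 1 78 / 64 -13 50 29 / -6 85 8 43 / 57 22 71 -20

The remaining cell in row 1 is (1,3) = 130 − 129 = 1.
Row 3: 85 + 8 + 43 + ? = 130, so (3,1) = -6.
Column 2 needs 130; the known cells sum to 143, so (2,2) = -13.
Column 3: 1 + 50 + 8 + ? = 130, so (4,3) = 71.
Column 4 needs 130; the known cells sum to 150, so (4,4) = -20.
Row 2 must total 130; the given cells sum to 66, so (2,1) = 64.
Row 4 must total 130; the given cells sum to 73, so (4,1) = 57.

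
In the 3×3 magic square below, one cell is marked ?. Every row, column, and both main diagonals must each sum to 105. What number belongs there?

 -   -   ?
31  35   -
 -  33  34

Row 2 must total 105; the given cells sum to 66, so (2,3) = 39.
Row 3 needs 105; the known cells sum to 67, so (3,1) = 38.
Column 1: 31 + 38 + ? = 105, so (1,1) = 36.
Column 2 must total 105; the given cells sum to 68, so (1,2) = 37.
Using column 3: 39 + 34 + ? → (1,3) = 105 − 73 = 32.

32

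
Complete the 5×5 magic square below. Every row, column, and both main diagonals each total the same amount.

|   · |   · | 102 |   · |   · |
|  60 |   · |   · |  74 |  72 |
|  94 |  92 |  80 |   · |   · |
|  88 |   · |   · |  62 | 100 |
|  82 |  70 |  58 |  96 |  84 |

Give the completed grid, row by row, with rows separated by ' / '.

Row 5 is already complete: 82 + 70 + 58 + 96 + 84 = 390, so that is the magic constant.
Column 1 must total 390; the given cells sum to 324, so (1,1) = 66.
Main diagonal: 66 + 80 + 62 + 84 + ? = 390, so (2,2) = 98.
Using row 2: 60 + 98 + 74 + 72 + ? → (2,3) = 390 − 304 = 86.
Column 3 needs 390; the known cells sum to 326, so (4,3) = 64.
From row 4, 390 − (88 + 64 + 62 + 100) gives (4,2) = 76.
Column 2 needs 390; the known cells sum to 336, so (1,2) = 54.
From anti-diagonal, 390 − (74 + 80 + 76 + 82) gives (1,5) = 78.
The remaining cell in row 1 is (1,4) = 390 − 300 = 90.
From column 4, 390 − (90 + 74 + 62 + 96) gives (3,4) = 68.
Using column 5: 78 + 72 + 100 + 84 + ? → (3,5) = 390 − 334 = 56.

66 54 102 90 78 / 60 98 86 74 72 / 94 92 80 68 56 / 88 76 64 62 100 / 82 70 58 96 84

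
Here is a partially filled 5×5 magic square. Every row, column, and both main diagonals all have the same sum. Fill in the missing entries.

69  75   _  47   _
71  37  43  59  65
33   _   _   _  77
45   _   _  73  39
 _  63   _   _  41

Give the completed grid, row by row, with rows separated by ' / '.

69 75 31 47 53 / 71 37 43 59 65 / 33 49 55 61 77 / 45 51 67 73 39 / 57 63 79 35 41

Row 2 is already complete: 71 + 37 + 43 + 59 + 65 = 275, so that is the magic constant.
Column 1 must total 275; the given cells sum to 218, so (5,1) = 57.
Column 5 must total 275; the given cells sum to 222, so (1,5) = 53.
Main diagonal must total 275; the given cells sum to 220, so (3,3) = 55.
Anti-diagonal needs 275; the known cells sum to 224, so (4,2) = 51.
Row 1 needs 275; the known cells sum to 244, so (1,3) = 31.
The remaining cell in row 4 is (4,3) = 275 − 208 = 67.
From column 2, 275 − (75 + 37 + 51 + 63) gives (3,2) = 49.
Column 3 must total 275; the given cells sum to 196, so (5,3) = 79.
Row 3: 33 + 49 + 55 + 77 + ? = 275, so (3,4) = 61.
The remaining cell in row 5 is (5,4) = 275 − 240 = 35.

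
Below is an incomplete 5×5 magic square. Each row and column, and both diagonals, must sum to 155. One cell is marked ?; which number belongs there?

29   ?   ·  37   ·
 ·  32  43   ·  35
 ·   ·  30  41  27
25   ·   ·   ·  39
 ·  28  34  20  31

40

From row 5, 155 − (28 + 34 + 20 + 31) gives (5,1) = 42.
Using column 5: 35 + 27 + 39 + 31 + ? → (1,5) = 155 − 132 = 23.
Using main diagonal: 29 + 32 + 30 + 31 + ? → (4,4) = 155 − 122 = 33.
From column 4, 155 − (37 + 41 + 33 + 20) gives (2,4) = 24.
From anti-diagonal, 155 − (23 + 24 + 30 + 42) gives (4,2) = 36.
From row 2, 155 − (32 + 43 + 24 + 35) gives (2,1) = 21.
Using row 4: 25 + 36 + 33 + 39 + ? → (4,3) = 155 − 133 = 22.
Column 1 must total 155; the given cells sum to 117, so (3,1) = 38.
Using column 3: 43 + 30 + 22 + 34 + ? → (1,3) = 155 − 129 = 26.
From row 1, 155 − (29 + 26 + 37 + 23) gives (1,2) = 40.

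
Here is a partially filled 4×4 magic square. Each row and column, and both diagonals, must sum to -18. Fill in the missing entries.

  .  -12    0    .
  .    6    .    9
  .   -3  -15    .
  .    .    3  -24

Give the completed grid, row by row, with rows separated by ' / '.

Column 2: -12 + 6 + (-3) + ? = -18, so (4,2) = -9.
The remaining cell in column 3 is (2,3) = -18 − (-12) = -6.
The remaining cell in main diagonal is (1,1) = -18 − (-33) = 15.
From row 1, -18 − (15 + (-12) + 0) gives (1,4) = -21.
The remaining cell in row 2 is (2,1) = -18 − 9 = -27.
Using row 4: -9 + 3 + (-24) + ? → (4,1) = -18 − (-30) = 12.
Column 1 must total -18; the given cells sum to 0, so (3,1) = -18.
Column 4: -21 + 9 + (-24) + ? = -18, so (3,4) = 18.

15 -12 0 -21 / -27 6 -6 9 / -18 -3 -15 18 / 12 -9 3 -24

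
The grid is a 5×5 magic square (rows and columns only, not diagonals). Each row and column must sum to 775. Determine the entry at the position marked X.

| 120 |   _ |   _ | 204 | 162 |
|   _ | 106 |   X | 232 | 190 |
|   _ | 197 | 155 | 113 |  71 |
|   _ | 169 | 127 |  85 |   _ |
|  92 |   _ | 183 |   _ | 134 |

99

Row 3 needs 775; the known cells sum to 536, so (3,1) = 239.
Column 4 must total 775; the given cells sum to 634, so (5,4) = 141.
Column 5: 162 + 190 + 71 + 134 + ? = 775, so (4,5) = 218.
Using row 4: 169 + 127 + 85 + 218 + ? → (4,1) = 775 − 599 = 176.
Row 5 needs 775; the known cells sum to 550, so (5,2) = 225.
The remaining cell in column 1 is (2,1) = 775 − 627 = 148.
Using column 2: 106 + 197 + 169 + 225 + ? → (1,2) = 775 − 697 = 78.
The remaining cell in row 1 is (1,3) = 775 − 564 = 211.
Row 2 must total 775; the given cells sum to 676, so (2,3) = 99.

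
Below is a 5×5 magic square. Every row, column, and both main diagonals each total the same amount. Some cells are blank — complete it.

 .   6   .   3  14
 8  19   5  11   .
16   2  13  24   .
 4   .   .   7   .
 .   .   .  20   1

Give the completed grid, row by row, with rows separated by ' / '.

25 6 17 3 14 / 8 19 5 11 22 / 16 2 13 24 10 / 4 15 21 7 18 / 12 23 9 20 1

Column 4 is already complete: 3 + 11 + 24 + 7 + 20 = 65, so that is the magic constant.
Row 2 needs 65; the known cells sum to 43, so (2,5) = 22.
Row 3 must total 65; the given cells sum to 55, so (3,5) = 10.
Column 5: 14 + 22 + 10 + 1 + ? = 65, so (4,5) = 18.
Main diagonal: 19 + 13 + 7 + 1 + ? = 65, so (1,1) = 25.
From row 1, 65 − (25 + 6 + 3 + 14) gives (1,3) = 17.
Column 1: 25 + 8 + 16 + 4 + ? = 65, so (5,1) = 12.
Anti-diagonal: 14 + 11 + 13 + 12 + ? = 65, so (4,2) = 15.
Row 4: 4 + 15 + 7 + 18 + ? = 65, so (4,3) = 21.
Column 2 must total 65; the given cells sum to 42, so (5,2) = 23.
Column 3 needs 65; the known cells sum to 56, so (5,3) = 9.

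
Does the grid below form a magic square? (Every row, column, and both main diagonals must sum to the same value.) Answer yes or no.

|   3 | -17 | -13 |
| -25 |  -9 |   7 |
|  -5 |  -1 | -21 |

Yes

Row 1: 3 + (-17) + (-13) = -27.
Row 2: -25 + (-9) + 7 = -27.
Row 3: -5 + (-1) + (-21) = -27.
Column 1: 3 + (-25) + (-5) = -27.
Column 2: -17 + (-9) + (-1) = -27.
Column 3: -13 + 7 + (-21) = -27.
Main diagonal: 3 + (-9) + (-21) = -27.
Anti-diagonal: -13 + (-9) + (-5) = -27.
All lines sum to -27.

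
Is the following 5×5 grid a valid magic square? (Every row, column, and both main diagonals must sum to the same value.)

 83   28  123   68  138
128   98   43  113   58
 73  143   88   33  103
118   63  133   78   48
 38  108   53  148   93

Row 1: 83 + 28 + 123 + 68 + 138 = 440.
Row 2: 128 + 98 + 43 + 113 + 58 = 440.
Row 3: 73 + 143 + 88 + 33 + 103 = 440.
Row 4: 118 + 63 + 133 + 78 + 48 = 440.
Row 5: 38 + 108 + 53 + 148 + 93 = 440.
Column 1: 83 + 128 + 73 + 118 + 38 = 440.
Column 2: 28 + 98 + 143 + 63 + 108 = 440.
Column 3: 123 + 43 + 88 + 133 + 53 = 440.
Column 4: 68 + 113 + 33 + 78 + 148 = 440.
Column 5: 138 + 58 + 103 + 48 + 93 = 440.
Main diagonal: 83 + 98 + 88 + 78 + 93 = 440.
Anti-diagonal: 138 + 113 + 88 + 63 + 38 = 440.
All lines sum to 440.

Yes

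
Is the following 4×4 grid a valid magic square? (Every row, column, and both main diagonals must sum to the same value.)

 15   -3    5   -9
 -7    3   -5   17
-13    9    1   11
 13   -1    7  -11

Row 1: 15 + (-3) + 5 + (-9) = 8.
Row 2: -7 + 3 + (-5) + 17 = 8.
Row 3: -13 + 9 + 1 + 11 = 8.
Row 4: 13 + (-1) + 7 + (-11) = 8.
Column 1: 15 + (-7) + (-13) + 13 = 8.
Column 2: -3 + 3 + 9 + (-1) = 8.
Column 3: 5 + (-5) + 1 + 7 = 8.
Column 4: -9 + 17 + 11 + (-11) = 8.
Main diagonal: 15 + 3 + 1 + (-11) = 8.
Anti-diagonal: -9 + (-5) + 9 + 13 = 8.
All lines sum to 8.

Yes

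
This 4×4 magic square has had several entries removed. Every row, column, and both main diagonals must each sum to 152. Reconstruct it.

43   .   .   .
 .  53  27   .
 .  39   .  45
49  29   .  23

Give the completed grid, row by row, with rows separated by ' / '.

43 31 41 37 / 25 53 27 47 / 35 39 33 45 / 49 29 51 23

Row 4: 49 + 29 + 23 + ? = 152, so (4,3) = 51.
Column 2 must total 152; the given cells sum to 121, so (1,2) = 31.
Main diagonal needs 152; the known cells sum to 119, so (3,3) = 33.
Anti-diagonal needs 152; the known cells sum to 115, so (1,4) = 37.
From row 1, 152 − (43 + 31 + 37) gives (1,3) = 41.
Row 3 must total 152; the given cells sum to 117, so (3,1) = 35.
Column 1 needs 152; the known cells sum to 127, so (2,1) = 25.
The remaining cell in column 4 is (2,4) = 152 − 105 = 47.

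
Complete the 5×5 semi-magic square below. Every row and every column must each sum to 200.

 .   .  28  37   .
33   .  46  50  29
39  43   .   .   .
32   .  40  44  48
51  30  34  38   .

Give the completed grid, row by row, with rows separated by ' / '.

45 49 28 37 41 / 33 42 46 50 29 / 39 43 52 31 35 / 32 36 40 44 48 / 51 30 34 38 47

From row 2, 200 − (33 + 46 + 50 + 29) gives (2,2) = 42.
From row 4, 200 − (32 + 40 + 44 + 48) gives (4,2) = 36.
Row 5 needs 200; the known cells sum to 153, so (5,5) = 47.
Using column 1: 33 + 39 + 32 + 51 + ? → (1,1) = 200 − 155 = 45.
The remaining cell in column 2 is (1,2) = 200 − 151 = 49.
From column 3, 200 − (28 + 46 + 40 + 34) gives (3,3) = 52.
Column 4: 37 + 50 + 44 + 38 + ? = 200, so (3,4) = 31.
From row 1, 200 − (45 + 49 + 28 + 37) gives (1,5) = 41.
Row 3 must total 200; the given cells sum to 165, so (3,5) = 35.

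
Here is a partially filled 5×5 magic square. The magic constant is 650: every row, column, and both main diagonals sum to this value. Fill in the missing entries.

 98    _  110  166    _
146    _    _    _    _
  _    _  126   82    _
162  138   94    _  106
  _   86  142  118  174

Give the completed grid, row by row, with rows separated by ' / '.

98 154 110 166 122 / 146 102 178 134 90 / 114 170 126 82 158 / 162 138 94 150 106 / 130 86 142 118 174

Row 4 needs 650; the known cells sum to 500, so (4,4) = 150.
The remaining cell in row 5 is (5,1) = 650 − 520 = 130.
From column 1, 650 − (98 + 146 + 162 + 130) gives (3,1) = 114.
Column 3 must total 650; the given cells sum to 472, so (2,3) = 178.
Column 4 needs 650; the known cells sum to 516, so (2,4) = 134.
Using main diagonal: 98 + 126 + 150 + 174 + ? → (2,2) = 650 − 548 = 102.
The remaining cell in anti-diagonal is (1,5) = 650 − 528 = 122.
Row 1 must total 650; the given cells sum to 496, so (1,2) = 154.
Row 2: 146 + 102 + 178 + 134 + ? = 650, so (2,5) = 90.
Column 2 must total 650; the given cells sum to 480, so (3,2) = 170.
Using column 5: 122 + 90 + 106 + 174 + ? → (3,5) = 650 − 492 = 158.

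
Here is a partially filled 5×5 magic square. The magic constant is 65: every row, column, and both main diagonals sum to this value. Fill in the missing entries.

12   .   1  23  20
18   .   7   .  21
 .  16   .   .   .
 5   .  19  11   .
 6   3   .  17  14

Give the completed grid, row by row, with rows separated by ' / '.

Using row 1: 12 + 1 + 23 + 20 + ? → (1,2) = 65 − 56 = 9.
The remaining cell in row 5 is (5,3) = 65 − 40 = 25.
Using column 1: 12 + 18 + 5 + 6 + ? → (3,1) = 65 − 41 = 24.
Column 3: 1 + 7 + 19 + 25 + ? = 65, so (3,3) = 13.
The remaining cell in main diagonal is (2,2) = 65 − 50 = 15.
Row 2 must total 65; the given cells sum to 61, so (2,4) = 4.
Column 2: 9 + 15 + 16 + 3 + ? = 65, so (4,2) = 22.
Using column 4: 23 + 4 + 11 + 17 + ? → (3,4) = 65 − 55 = 10.
From row 3, 65 − (24 + 16 + 13 + 10) gives (3,5) = 2.
Using row 4: 5 + 22 + 19 + 11 + ? → (4,5) = 65 − 57 = 8.

12 9 1 23 20 / 18 15 7 4 21 / 24 16 13 10 2 / 5 22 19 11 8 / 6 3 25 17 14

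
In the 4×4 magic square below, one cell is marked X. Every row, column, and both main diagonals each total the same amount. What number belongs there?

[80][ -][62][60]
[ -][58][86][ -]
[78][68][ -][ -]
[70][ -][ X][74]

Anti-diagonal is complete and sums to 284; that is the magic constant.
Row 1 must total 284; the given cells sum to 202, so (1,2) = 82.
Column 1 must total 284; the given cells sum to 228, so (2,1) = 56.
Column 2 needs 284; the known cells sum to 208, so (4,2) = 76.
The remaining cell in main diagonal is (3,3) = 284 − 212 = 72.
The remaining cell in row 2 is (2,4) = 284 − 200 = 84.
Row 3 must total 284; the given cells sum to 218, so (3,4) = 66.
Row 4 needs 284; the known cells sum to 220, so (4,3) = 64.

64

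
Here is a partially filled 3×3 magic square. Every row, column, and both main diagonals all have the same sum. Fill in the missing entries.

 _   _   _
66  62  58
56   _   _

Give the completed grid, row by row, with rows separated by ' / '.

64 54 68 / 66 62 58 / 56 70 60

Row 2 is already complete: 66 + 62 + 58 = 186, so that is the magic constant.
The remaining cell in column 1 is (1,1) = 186 − 122 = 64.
Main diagonal: 64 + 62 + ? = 186, so (3,3) = 60.
Anti-diagonal must total 186; the given cells sum to 118, so (1,3) = 68.
From row 1, 186 − (64 + 68) gives (1,2) = 54.
The remaining cell in row 3 is (3,2) = 186 − 116 = 70.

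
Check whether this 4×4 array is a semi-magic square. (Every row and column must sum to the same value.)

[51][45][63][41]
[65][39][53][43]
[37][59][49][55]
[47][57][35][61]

Row 1: 51 + 45 + 63 + 41 = 200.
Row 2: 65 + 39 + 53 + 43 = 200.
Row 3: 37 + 59 + 49 + 55 = 200.
Row 4: 47 + 57 + 35 + 61 = 200.
Column 1: 51 + 65 + 37 + 47 = 200.
Column 2: 45 + 39 + 59 + 57 = 200.
Column 3: 63 + 53 + 49 + 35 = 200.
Column 4: 41 + 43 + 55 + 61 = 200.
All lines sum to 200.

Yes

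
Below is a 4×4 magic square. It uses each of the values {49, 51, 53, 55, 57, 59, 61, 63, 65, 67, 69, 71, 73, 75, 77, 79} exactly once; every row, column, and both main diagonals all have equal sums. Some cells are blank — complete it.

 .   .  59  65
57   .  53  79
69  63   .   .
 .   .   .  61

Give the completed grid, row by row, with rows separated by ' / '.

55 77 59 65 / 57 67 53 79 / 69 63 73 51 / 75 49 71 61

The 16 entries sum to 1024, so each line sums to 1024/4 = 256.
Row 2 needs 256; the known cells sum to 189, so (2,2) = 67.
Column 4: 65 + 79 + 61 + ? = 256, so (3,4) = 51.
Using anti-diagonal: 65 + 53 + 63 + ? → (4,1) = 256 − 181 = 75.
The remaining cell in row 3 is (3,3) = 256 − 183 = 73.
Column 1: 57 + 69 + 75 + ? = 256, so (1,1) = 55.
Column 3: 59 + 53 + 73 + ? = 256, so (4,3) = 71.
Row 1 needs 256; the known cells sum to 179, so (1,2) = 77.
Row 4 needs 256; the known cells sum to 207, so (4,2) = 49.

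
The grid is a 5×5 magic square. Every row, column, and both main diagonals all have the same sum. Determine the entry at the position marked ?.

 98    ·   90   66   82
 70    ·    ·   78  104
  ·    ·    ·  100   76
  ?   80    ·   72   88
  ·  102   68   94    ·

64

Column 4 is complete and sums to 410; that is the magic constant.
Using row 1: 98 + 90 + 66 + 82 + ? → (1,2) = 410 − 336 = 74.
Column 5: 82 + 104 + 76 + 88 + ? = 410, so (5,5) = 60.
Row 5 must total 410; the given cells sum to 324, so (5,1) = 86.
The remaining cell in anti-diagonal is (3,3) = 410 − 326 = 84.
Main diagonal: 98 + 84 + 72 + 60 + ? = 410, so (2,2) = 96.
From row 2, 410 − (70 + 96 + 78 + 104) gives (2,3) = 62.
Using column 2: 74 + 96 + 80 + 102 + ? → (3,2) = 410 − 352 = 58.
From column 3, 410 − (90 + 62 + 84 + 68) gives (4,3) = 106.
Row 3 must total 410; the given cells sum to 318, so (3,1) = 92.
Row 4: 80 + 106 + 72 + 88 + ? = 410, so (4,1) = 64.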